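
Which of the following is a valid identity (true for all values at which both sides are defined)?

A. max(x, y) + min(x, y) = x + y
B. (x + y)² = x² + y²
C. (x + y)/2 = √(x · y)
A: holds — e.g. at (4, 4), both sides equal 8.
B: fails at (3, 3) — LHS = 36, RHS = 18.
C: fails at (1, 2) — LHS = 3/2, RHS = √(2) ≈ 1.414.

Answer: A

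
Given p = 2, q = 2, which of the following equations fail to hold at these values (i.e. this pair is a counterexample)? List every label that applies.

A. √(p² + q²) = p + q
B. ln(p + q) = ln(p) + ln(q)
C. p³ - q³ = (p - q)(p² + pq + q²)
A

Evaluating each claim at the given values:
A. LHS = 2·√(2) ≈ 2.828, RHS = 4 → fails here (LHS ≠ RHS)
B. LHS = ln(4) ≈ 1.386, RHS = 2·ln(2) ≈ 1.386 → holds here (LHS = RHS)
C. LHS = 0, RHS = 0 → holds here (LHS = RHS)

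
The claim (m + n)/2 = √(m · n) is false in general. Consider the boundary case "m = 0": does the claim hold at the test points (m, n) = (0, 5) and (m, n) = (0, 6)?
No, fails at both test points

At (0, 5): LHS = 5/2 ≠ RHS = 0
At (0, 6): LHS = 3 ≠ RHS = 0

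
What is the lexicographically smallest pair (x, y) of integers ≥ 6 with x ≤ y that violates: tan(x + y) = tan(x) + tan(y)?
(x, y) = (6, 6)

Substituting (6, 6) into the claim:
LHS = tan(6 + 6) = tan(12) ≈ -0.6359
RHS = tan(6) + tan(6) = 2·tan(6) ≈ -0.582

Since LHS ≠ RHS, this pair disproves the claim, and no lexicographically smaller pair (x ≤ y, integers ≥ 6) does.

For instance (9, 9) is also a counterexample (LHS = tan(18) ≈ -1.137, RHS = 2·tan(9) ≈ -0.9046), but it's lexicographically larger.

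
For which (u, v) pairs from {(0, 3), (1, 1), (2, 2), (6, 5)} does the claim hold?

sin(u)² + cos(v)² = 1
Testing each pair:
(0, 3): LHS = cos(3)² ≈ 0.9801, RHS = 1 → fails
(1, 1): LHS = cos(1)² + sin(1)² = 1, RHS = 1 → holds
(2, 2): LHS = cos(2)² + sin(2)² = 1, RHS = 1 → holds
(6, 5): LHS = sin(6)² + cos(5)² ≈ 0.1585, RHS = 1 → fails

2 of 4 pairs satisfy the claim.

Answer: (1, 1), (2, 2)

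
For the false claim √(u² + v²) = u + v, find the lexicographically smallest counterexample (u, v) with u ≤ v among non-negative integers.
(u, v) = (1, 1)

At (0, 5): both sides equal 5, so it holds there.

Substituting (1, 1) into the claim:
LHS = √(1² + 1²) = √(2) ≈ 1.414
RHS = 1 + 1 = 2

Since LHS ≠ RHS, this pair disproves the claim, and no lexicographically smaller pair (u ≤ v, non-negative integers) does.

For instance (2, 2) is also a counterexample (LHS = 2·√(2) ≈ 2.828, RHS = 4), but it's lexicographically larger.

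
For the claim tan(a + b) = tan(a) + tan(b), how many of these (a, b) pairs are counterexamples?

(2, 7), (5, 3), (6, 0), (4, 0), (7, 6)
3

Testing each pair:
(2, 7): LHS = tan(9) ≈ -0.4523, RHS = tan(2) + tan(7) ≈ -1.314 → counterexample
(5, 3): LHS = tan(8) ≈ -6.8, RHS = tan(5) + tan(3) ≈ -3.523 → counterexample
(6, 0): LHS = tan(6) ≈ -0.291, RHS = tan(6) ≈ -0.291 → satisfies claim
(4, 0): LHS = tan(4) ≈ 1.158, RHS = tan(4) ≈ 1.158 → satisfies claim
(7, 6): LHS = tan(13) ≈ 0.463, RHS = tan(6) + tan(7) ≈ 0.5804 → counterexample

That makes 3 counterexamples.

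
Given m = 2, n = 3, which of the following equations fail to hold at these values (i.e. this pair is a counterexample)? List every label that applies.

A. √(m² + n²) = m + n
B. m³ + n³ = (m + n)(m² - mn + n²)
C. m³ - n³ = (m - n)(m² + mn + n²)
Evaluating each claim at the given values:
A. LHS = √(13) ≈ 3.606, RHS = 5 → fails here (LHS ≠ RHS)
B. LHS = 35, RHS = 35 → holds here (LHS = RHS)
C. LHS = -19, RHS = -19 → holds here (LHS = RHS)

Answer: A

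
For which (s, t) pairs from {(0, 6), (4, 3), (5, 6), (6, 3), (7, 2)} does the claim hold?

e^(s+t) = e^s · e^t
All pairs

Testing each pair:
(0, 6): LHS = e^6 ≈ 403.4, RHS = e^6 ≈ 403.4 → holds
(4, 3): LHS = e^7 ≈ 1097, RHS = e^7 ≈ 1097 → holds
(5, 6): LHS = e^11 ≈ 59874.1, RHS = e^11 ≈ 59874.1 → holds
(6, 3): LHS = e^9 ≈ 8103, RHS = e^9 ≈ 8103 → holds
(7, 2): LHS = e^9 ≈ 8103, RHS = e^9 ≈ 8103 → holds

Every pair satisfies the claim.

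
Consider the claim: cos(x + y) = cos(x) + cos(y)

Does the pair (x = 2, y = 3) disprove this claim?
Yes

Substituting x = 2, y = 3:
LHS = cos(2 + 3) = cos(5) ≈ 0.2837
RHS = cos(2) + cos(3) ≈ -1.406

Since LHS ≠ RHS, this pair disproves the claim.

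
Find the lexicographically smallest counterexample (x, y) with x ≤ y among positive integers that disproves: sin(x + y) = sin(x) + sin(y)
Substituting (1, 1) into the claim:
LHS = sin(1 + 1) = sin(2) ≈ 0.9093
RHS = sin(1) + sin(1) = 2·sin(1) ≈ 1.683

Since LHS ≠ RHS, this pair disproves the claim, and no lexicographically smaller pair (x ≤ y, positive integers) does.

For instance (5, 7) is also a counterexample (LHS = sin(12) ≈ -0.5366, RHS = sin(5) + sin(7) ≈ -0.3019), but it's lexicographically larger.

Answer: (x, y) = (1, 1)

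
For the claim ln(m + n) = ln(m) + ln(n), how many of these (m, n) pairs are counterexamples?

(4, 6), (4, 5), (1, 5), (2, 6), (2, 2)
4

Testing each pair:
(4, 6): LHS = ln(10) ≈ 2.303, RHS = ln(4) + ln(6) ≈ 3.178 → counterexample
(4, 5): LHS = ln(9) ≈ 2.197, RHS = ln(4) + ln(5) ≈ 2.996 → counterexample
(1, 5): LHS = ln(6) ≈ 1.792, RHS = ln(5) ≈ 1.609 → counterexample
(2, 6): LHS = ln(8) ≈ 2.079, RHS = ln(2) + ln(6) ≈ 2.485 → counterexample
(2, 2): LHS = ln(4) ≈ 1.386, RHS = 2·ln(2) ≈ 1.386 → satisfies claim

That makes 4 counterexamples.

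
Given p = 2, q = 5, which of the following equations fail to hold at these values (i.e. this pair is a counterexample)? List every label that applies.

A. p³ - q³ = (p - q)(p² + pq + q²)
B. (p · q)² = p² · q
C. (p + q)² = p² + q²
Evaluating each claim at the given values:
A. LHS = -117, RHS = -117 → holds here (LHS = RHS)
B. LHS = 100, RHS = 20 → fails here (LHS ≠ RHS)
C. LHS = 49, RHS = 29 → fails here (LHS ≠ RHS)

Answer: B, C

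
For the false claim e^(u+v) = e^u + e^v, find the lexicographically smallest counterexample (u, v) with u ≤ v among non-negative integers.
Substituting (0, 0) into the claim:
LHS = e^(0+0) = 1
RHS = e^0 + e^0 = 2

Since LHS ≠ RHS, this pair disproves the claim, and no lexicographically smaller pair (u ≤ v, non-negative integers) does.

For instance (0, 5) is also a counterexample (LHS = e^5 ≈ 148.4, RHS = 1 + e^5 ≈ 149.4), but it's lexicographically larger.

Answer: (u, v) = (0, 0)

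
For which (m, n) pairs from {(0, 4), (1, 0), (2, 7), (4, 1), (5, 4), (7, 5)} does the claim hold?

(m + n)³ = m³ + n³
Testing each pair:
(0, 4): LHS = 64, RHS = 64 → holds
(1, 0): LHS = 1, RHS = 1 → holds
(2, 7): LHS = 729, RHS = 351 → fails
(4, 1): LHS = 125, RHS = 65 → fails
(5, 4): LHS = 729, RHS = 189 → fails
(7, 5): LHS = 1728, RHS = 468 → fails

2 of 6 pairs satisfy the claim.

Answer: (0, 4), (1, 0)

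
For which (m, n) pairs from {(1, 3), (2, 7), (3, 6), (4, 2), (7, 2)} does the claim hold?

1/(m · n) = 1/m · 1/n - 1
Testing each pair:
(1, 3): LHS = 1/3, RHS = -2/3 → fails
(2, 7): LHS = 1/14, RHS = -13/14 → fails
(3, 6): LHS = 1/18, RHS = -17/18 → fails
(4, 2): LHS = 1/8, RHS = -7/8 → fails
(7, 2): LHS = 1/14, RHS = -13/14 → fails

No pair satisfies the claim.

Answer: None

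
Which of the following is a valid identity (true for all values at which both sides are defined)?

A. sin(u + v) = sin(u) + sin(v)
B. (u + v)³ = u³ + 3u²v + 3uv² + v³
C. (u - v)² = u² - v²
A: fails at (1, 5) — LHS = sin(6) ≈ -0.2794, RHS = sin(5) + sin(1) ≈ -0.1175.
B: holds — e.g. at (6, 7), both sides equal 2197.
C: fails at (2, 7) — LHS = 25, RHS = -45.

Answer: B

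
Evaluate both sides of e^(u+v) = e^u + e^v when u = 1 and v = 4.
LHS = e^(1+4) = e^5 ≈ 148.4
RHS = e^1 + e^4 = e + e^4 ≈ 57.32

LHS ≠ RHS (they differ by about 91.1), so the equation does not hold here.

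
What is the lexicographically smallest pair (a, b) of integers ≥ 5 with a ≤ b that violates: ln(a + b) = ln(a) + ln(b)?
(a, b) = (5, 5)

Substituting (5, 5) into the claim:
LHS = ln(5 + 5) = ln(10) ≈ 2.303
RHS = ln(5) + ln(5) = 2·ln(5) ≈ 3.219

Since LHS ≠ RHS, this pair disproves the claim, and no lexicographically smaller pair (a ≤ b, integers ≥ 5) does.

For instance (8, 10) is also a counterexample (LHS = ln(18) ≈ 2.89, RHS = ln(8) + ln(10) ≈ 4.382), but it's lexicographically larger.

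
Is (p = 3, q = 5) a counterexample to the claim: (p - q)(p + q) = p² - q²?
Substituting p = 3, q = 5:
LHS = (3 - 5)(3 + 5) = -16
RHS = 3² - 5² = -16

The sides agree, so this pair does not disprove the claim.

Answer: No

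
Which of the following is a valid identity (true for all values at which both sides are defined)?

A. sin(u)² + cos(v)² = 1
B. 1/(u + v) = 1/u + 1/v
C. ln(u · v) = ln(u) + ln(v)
C

A: fails at (1, 5) — LHS = cos(5)² + sin(1)² ≈ 0.7885, RHS = 1.
B: fails at (2, 7) — LHS = 1/9, RHS = 9/14.
C: holds — e.g. at (4, 4), both sides equal ln(16) ≈ 2.773.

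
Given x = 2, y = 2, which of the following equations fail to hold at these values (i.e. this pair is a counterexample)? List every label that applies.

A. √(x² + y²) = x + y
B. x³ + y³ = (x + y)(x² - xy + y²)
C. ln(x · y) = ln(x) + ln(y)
Evaluating each claim at the given values:
A. LHS = 2·√(2) ≈ 2.828, RHS = 4 → fails here (LHS ≠ RHS)
B. LHS = 16, RHS = 16 → holds here (LHS = RHS)
C. LHS = ln(4) ≈ 1.386, RHS = 2·ln(2) ≈ 1.386 → holds here (LHS = RHS)

Answer: A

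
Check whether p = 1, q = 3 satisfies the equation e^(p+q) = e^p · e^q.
Substituting p = 1, q = 3:

LHS = e^(1+3) = e^4 ≈ 54.6
RHS = e^1 · e^3 = e^4 ≈ 54.6

LHS = RHS, so the equation holds at this point.

Answer: Holds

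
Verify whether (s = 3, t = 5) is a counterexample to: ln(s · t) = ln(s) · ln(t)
Yes

Substituting s = 3, t = 5:
LHS = ln(3 · 5) = ln(15) ≈ 2.708
RHS = ln(3) · ln(5) ≈ 1.768

Since LHS ≠ RHS, this pair disproves the claim.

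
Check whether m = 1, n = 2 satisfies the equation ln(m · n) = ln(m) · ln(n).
Substituting m = 1, n = 2:

LHS = ln(1 · 2) = ln(2) ≈ 0.6931
RHS = ln(1) · ln(2) = 0

LHS ≠ RHS, so the equation does not hold at this point.

Answer: Fails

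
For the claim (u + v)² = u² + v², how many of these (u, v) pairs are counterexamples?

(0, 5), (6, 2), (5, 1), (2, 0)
Testing each pair:
(0, 5): LHS = 25, RHS = 25 → satisfies claim
(6, 2): LHS = 64, RHS = 40 → counterexample
(5, 1): LHS = 36, RHS = 26 → counterexample
(2, 0): LHS = 4, RHS = 4 → satisfies claim

That makes 2 counterexamples.

Answer: 2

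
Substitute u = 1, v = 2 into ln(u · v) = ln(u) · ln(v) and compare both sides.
LHS = ln(1 · 2) = ln(2) ≈ 0.6931
RHS = ln(1) · ln(2) = 0

LHS ≠ RHS (they differ by about 0.6931), so the equation does not hold here.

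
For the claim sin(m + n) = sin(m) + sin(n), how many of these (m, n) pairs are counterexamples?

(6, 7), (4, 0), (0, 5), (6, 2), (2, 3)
Testing each pair:
(6, 7): LHS = sin(13) ≈ 0.4202, RHS = sin(6) + sin(7) ≈ 0.3776 → counterexample
(4, 0): LHS = sin(4) ≈ -0.7568, RHS = sin(4) ≈ -0.7568 → satisfies claim
(0, 5): LHS = sin(5) ≈ -0.9589, RHS = sin(5) ≈ -0.9589 → satisfies claim
(6, 2): LHS = sin(8) ≈ 0.9894, RHS = sin(6) + sin(2) ≈ 0.6299 → counterexample
(2, 3): LHS = sin(5) ≈ -0.9589, RHS = sin(3) + sin(2) ≈ 1.05 → counterexample

That makes 3 counterexamples.

Answer: 3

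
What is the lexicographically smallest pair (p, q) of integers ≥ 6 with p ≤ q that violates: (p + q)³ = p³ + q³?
Substituting (6, 6) into the claim:
LHS = (6 + 6)³ = 1728
RHS = 6³ + 6³ = 432

Since LHS ≠ RHS, this pair disproves the claim, and no lexicographically smaller pair (p ≤ q, integers ≥ 6) does.

For instance (12, 12) is also a counterexample (LHS = 13824, RHS = 3456), but it's lexicographically larger.

Answer: (p, q) = (6, 6)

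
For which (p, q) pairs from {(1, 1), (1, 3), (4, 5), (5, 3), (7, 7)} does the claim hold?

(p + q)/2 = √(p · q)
(1, 1), (7, 7)

Testing each pair:
(1, 1): LHS = 1, RHS = 1 → holds
(1, 3): LHS = 2, RHS = √(3) ≈ 1.732 → fails
(4, 5): LHS = 9/2, RHS = 2·√(5) ≈ 4.472 → fails
(5, 3): LHS = 4, RHS = √(15) ≈ 3.873 → fails
(7, 7): LHS = 7, RHS = 7 → holds

2 of 5 pairs satisfy the claim.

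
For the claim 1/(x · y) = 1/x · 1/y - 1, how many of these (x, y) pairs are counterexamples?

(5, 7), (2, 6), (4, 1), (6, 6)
Testing each pair:
(5, 7): LHS = 1/35, RHS = -34/35 → counterexample
(2, 6): LHS = 1/12, RHS = -11/12 → counterexample
(4, 1): LHS = 1/4, RHS = -3/4 → counterexample
(6, 6): LHS = 1/36, RHS = -35/36 → counterexample

That makes 4 counterexamples.

Answer: 4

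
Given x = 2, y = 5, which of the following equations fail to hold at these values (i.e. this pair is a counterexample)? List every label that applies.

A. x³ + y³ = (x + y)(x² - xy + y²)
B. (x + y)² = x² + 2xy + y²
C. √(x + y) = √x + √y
Evaluating each claim at the given values:
A. LHS = 133, RHS = 133 → holds here (LHS = RHS)
B. LHS = 49, RHS = 49 → holds here (LHS = RHS)
C. LHS = √(7) ≈ 2.646, RHS = √(2) + √(5) ≈ 3.65 → fails here (LHS ≠ RHS)

Answer: C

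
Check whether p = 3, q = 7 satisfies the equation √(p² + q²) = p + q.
Fails

Substituting p = 3, q = 7:

LHS = √(3² + 7²) = √(58) ≈ 7.616
RHS = 3 + 7 = 10

LHS ≠ RHS, so the equation does not hold at this point.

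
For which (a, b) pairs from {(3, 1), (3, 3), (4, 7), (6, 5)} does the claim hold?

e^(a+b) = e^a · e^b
All pairs

Testing each pair:
(3, 1): LHS = e^4 ≈ 54.6, RHS = e^4 ≈ 54.6 → holds
(3, 3): LHS = e^6 ≈ 403.4, RHS = e^6 ≈ 403.4 → holds
(4, 7): LHS = e^11 ≈ 59874.1, RHS = e^11 ≈ 59874.1 → holds
(6, 5): LHS = e^11 ≈ 59874.1, RHS = e^11 ≈ 59874.1 → holds

Every pair satisfies the claim.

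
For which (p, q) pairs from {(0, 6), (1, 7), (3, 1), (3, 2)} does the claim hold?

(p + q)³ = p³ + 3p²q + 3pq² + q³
All pairs

Testing each pair:
(0, 6): LHS = 216, RHS = 216 → holds
(1, 7): LHS = 512, RHS = 512 → holds
(3, 1): LHS = 64, RHS = 64 → holds
(3, 2): LHS = 125, RHS = 125 → holds

Every pair satisfies the claim.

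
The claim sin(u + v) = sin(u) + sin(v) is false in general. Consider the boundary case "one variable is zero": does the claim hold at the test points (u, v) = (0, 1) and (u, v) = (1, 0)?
Yes, holds at both test points

At (0, 1): LHS = sin(1) ≈ 0.8415, RHS = sin(1) ≈ 0.8415 → equal
At (1, 0): LHS = sin(1) ≈ 0.8415, RHS = sin(1) ≈ 0.8415 → equal

So the claim does hold at both of these boundary points, even though it is not an identity.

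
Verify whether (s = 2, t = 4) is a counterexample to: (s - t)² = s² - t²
Substituting s = 2, t = 4:
LHS = (2 - 4)² = 4
RHS = 2² - 4² = -12

Since LHS ≠ RHS, this pair disproves the claim.

Answer: Yes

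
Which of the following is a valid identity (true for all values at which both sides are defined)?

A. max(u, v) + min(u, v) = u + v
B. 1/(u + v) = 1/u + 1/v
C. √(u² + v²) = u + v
A

A: holds — e.g. at (4, 4), both sides equal 8.
B: fails at (2, 4) — LHS = 1/6, RHS = 3/4.
C: fails at (4, 4) — LHS = 4·√(2) ≈ 5.657, RHS = 8.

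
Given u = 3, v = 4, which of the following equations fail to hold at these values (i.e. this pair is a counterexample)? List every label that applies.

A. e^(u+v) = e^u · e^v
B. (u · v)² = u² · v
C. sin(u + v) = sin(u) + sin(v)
Evaluating each claim at the given values:
A. LHS = e^7 ≈ 1097, RHS = e^7 ≈ 1097 → holds here (LHS = RHS)
B. LHS = 144, RHS = 36 → fails here (LHS ≠ RHS)
C. LHS = sin(7) ≈ 0.657, RHS = sin(4) + sin(3) ≈ -0.6157 → fails here (LHS ≠ RHS)

Answer: B, C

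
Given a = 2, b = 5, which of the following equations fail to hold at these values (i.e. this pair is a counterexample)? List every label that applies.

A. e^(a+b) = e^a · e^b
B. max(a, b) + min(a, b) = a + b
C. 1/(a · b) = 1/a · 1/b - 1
Evaluating each claim at the given values:
A. LHS = e^7 ≈ 1097, RHS = e^7 ≈ 1097 → holds here (LHS = RHS)
B. LHS = 7, RHS = 7 → holds here (LHS = RHS)
C. LHS = 1/10, RHS = -9/10 → fails here (LHS ≠ RHS)

Answer: C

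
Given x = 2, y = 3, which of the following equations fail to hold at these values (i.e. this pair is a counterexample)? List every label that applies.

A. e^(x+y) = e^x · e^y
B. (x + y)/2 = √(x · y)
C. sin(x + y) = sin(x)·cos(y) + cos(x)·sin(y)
Evaluating each claim at the given values:
A. LHS = e^5 ≈ 148.4, RHS = e^5 ≈ 148.4 → holds here (LHS = RHS)
B. LHS = 5/2, RHS = √(6) ≈ 2.449 → fails here (LHS ≠ RHS)
C. LHS = sin(5) ≈ -0.9589, RHS = sin(2)·cos(3) + sin(3)·cos(2) ≈ -0.9589 → holds here (LHS = RHS)

Answer: B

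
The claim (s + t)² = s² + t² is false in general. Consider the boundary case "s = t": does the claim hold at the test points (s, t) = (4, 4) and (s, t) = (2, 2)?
No, fails at both test points

At (4, 4): LHS = 64 ≠ RHS = 32
At (2, 2): LHS = 16 ≠ RHS = 8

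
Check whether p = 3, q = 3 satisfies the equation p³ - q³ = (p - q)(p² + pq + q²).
Substituting p = 3, q = 3:

LHS = 3³ - 3³ = 0
RHS = (3 - 3)(3² + 3·3 + 3²) = 0

LHS = RHS, so the equation holds at this point.

Answer: Holds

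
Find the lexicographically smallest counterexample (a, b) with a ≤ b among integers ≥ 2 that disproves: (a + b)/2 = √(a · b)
(a, b) = (2, 3)

Substituting (2, 3) into the claim:
LHS = (2 + 3)/2 = 5/2
RHS = √(2 · 3) = √(6) ≈ 2.449

Since LHS ≠ RHS, this pair disproves the claim, and no lexicographically smaller pair (a ≤ b, integers ≥ 2) does.

For instance (7, 8) is also a counterexample (LHS = 15/2, RHS = 2·√(14) ≈ 7.483), but it's lexicographically larger.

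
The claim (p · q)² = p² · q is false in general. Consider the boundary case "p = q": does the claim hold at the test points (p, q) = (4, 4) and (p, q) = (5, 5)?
No, fails at both test points

At (4, 4): LHS = 256 ≠ RHS = 64
At (5, 5): LHS = 625 ≠ RHS = 125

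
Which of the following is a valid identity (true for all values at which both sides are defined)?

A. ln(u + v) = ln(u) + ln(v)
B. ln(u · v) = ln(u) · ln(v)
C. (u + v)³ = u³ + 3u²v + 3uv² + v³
C

A: fails at (2, 4) — LHS = ln(6) ≈ 1.792, RHS = ln(2) + ln(4) ≈ 2.079.
B: fails at (5, 8) — LHS = ln(40) ≈ 3.689, RHS = ln(5)·ln(8) ≈ 3.347.
C: holds — e.g. at (1, 2), both sides equal 27.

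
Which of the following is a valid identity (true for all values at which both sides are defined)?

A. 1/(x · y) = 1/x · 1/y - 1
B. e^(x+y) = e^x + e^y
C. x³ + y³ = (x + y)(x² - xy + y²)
C

A: fails at (5, 5) — LHS = 1/25, RHS = -24/25.
B: fails at (2, 3) — LHS = e^5 ≈ 148.4, RHS = e^2 + e^3 ≈ 27.47.
C: holds — e.g. at (1, 4), both sides equal 65.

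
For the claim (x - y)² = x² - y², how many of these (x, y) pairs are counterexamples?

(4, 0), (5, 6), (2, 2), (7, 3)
Testing each pair:
(4, 0): LHS = 16, RHS = 16 → satisfies claim
(5, 6): LHS = 1, RHS = -11 → counterexample
(2, 2): LHS = 0, RHS = 0 → satisfies claim
(7, 3): LHS = 16, RHS = 40 → counterexample

That makes 2 counterexamples.

Answer: 2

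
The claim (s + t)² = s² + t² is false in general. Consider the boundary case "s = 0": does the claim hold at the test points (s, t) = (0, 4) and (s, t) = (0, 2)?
Yes, holds at both test points

At (0, 4): LHS = 16, RHS = 16 → equal
At (0, 2): LHS = 4, RHS = 4 → equal

So the claim does hold at both of these boundary points, even though it is not an identity.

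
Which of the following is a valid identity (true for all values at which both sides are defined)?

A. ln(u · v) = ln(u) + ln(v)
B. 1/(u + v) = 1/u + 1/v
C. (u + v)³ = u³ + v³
A

A: holds — e.g. at (5, 5), both sides equal ln(25) ≈ 3.219.
B: fails at (2, 5) — LHS = 1/7, RHS = 7/10.
C: fails at (2, 4) — LHS = 216, RHS = 72.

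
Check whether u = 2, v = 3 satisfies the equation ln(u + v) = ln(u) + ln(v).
Substituting u = 2, v = 3:

LHS = ln(2 + 3) = ln(5) ≈ 1.609
RHS = ln(2) + ln(3) ≈ 1.792

LHS ≠ RHS, so the equation does not hold at this point.

Answer: Fails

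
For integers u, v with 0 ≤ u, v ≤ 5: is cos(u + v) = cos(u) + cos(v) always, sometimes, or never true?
Never true

The claim fails for every pair in the range. For instance at (u, v) = (5, 4): LHS = cos(9) ≈ -0.9111, RHS = cos(4) + cos(5) ≈ -0.37.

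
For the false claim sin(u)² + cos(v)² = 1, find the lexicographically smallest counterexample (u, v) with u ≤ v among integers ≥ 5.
Substituting (5, 6) into the claim:
LHS = sin(5)² + cos(6)² ≈ 1.841
RHS = 1

Since LHS ≠ RHS, this pair disproves the claim, and no lexicographically smaller pair (u ≤ v, integers ≥ 5) does.

For instance (6, 11) is also a counterexample (LHS = cos(11)² + sin(6)² ≈ 0.07809, RHS = 1), but it's lexicographically larger.

Answer: (u, v) = (5, 6)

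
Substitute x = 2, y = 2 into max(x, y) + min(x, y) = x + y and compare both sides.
LHS = max(2, 2) + min(2, 2) = 4
RHS = 2 + 2 = 4

LHS = RHS: the two sides agree.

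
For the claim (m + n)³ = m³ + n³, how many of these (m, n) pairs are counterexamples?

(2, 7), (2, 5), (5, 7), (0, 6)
Testing each pair:
(2, 7): LHS = 729, RHS = 351 → counterexample
(2, 5): LHS = 343, RHS = 133 → counterexample
(5, 7): LHS = 1728, RHS = 468 → counterexample
(0, 6): LHS = 216, RHS = 216 → satisfies claim

That makes 3 counterexamples.

Answer: 3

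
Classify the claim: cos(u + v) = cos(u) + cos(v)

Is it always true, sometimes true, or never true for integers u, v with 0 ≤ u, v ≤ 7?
The claim fails for every pair in the range. For instance at (u, v) = (2, 2): LHS = cos(4) ≈ -0.6536, RHS = 2·cos(2) ≈ -0.8323.

Answer: Never true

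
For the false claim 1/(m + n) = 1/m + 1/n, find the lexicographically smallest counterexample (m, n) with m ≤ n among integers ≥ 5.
(m, n) = (5, 5)

Substituting (5, 5) into the claim:
LHS = 1/(5 + 5) = 1/10
RHS = 1/5 + 1/5 = 2/5

Since LHS ≠ RHS, this pair disproves the claim, and no lexicographically smaller pair (m ≤ n, integers ≥ 5) does.

For instance (6, 6) is also a counterexample (LHS = 1/12, RHS = 1/3), but it's lexicographically larger.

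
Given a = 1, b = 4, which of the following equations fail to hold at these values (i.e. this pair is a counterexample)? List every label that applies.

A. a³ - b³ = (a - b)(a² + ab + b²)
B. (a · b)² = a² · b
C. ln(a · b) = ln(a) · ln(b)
Evaluating each claim at the given values:
A. LHS = -63, RHS = -63 → holds here (LHS = RHS)
B. LHS = 16, RHS = 4 → fails here (LHS ≠ RHS)
C. LHS = ln(4) ≈ 1.386, RHS = 0 → fails here (LHS ≠ RHS)

Answer: B, C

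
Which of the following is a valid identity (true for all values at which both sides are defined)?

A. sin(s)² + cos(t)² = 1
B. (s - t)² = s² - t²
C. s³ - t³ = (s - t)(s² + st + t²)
C

A: fails at (3, 5) — LHS = sin(3)² + cos(5)² ≈ 0.1004, RHS = 1.
B: fails at (4, 6) — LHS = 4, RHS = -20.
C: holds — e.g. at (1, 5), both sides equal -124.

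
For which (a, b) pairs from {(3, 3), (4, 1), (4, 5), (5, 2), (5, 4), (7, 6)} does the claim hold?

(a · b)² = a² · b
(4, 1)

Testing each pair:
(3, 3): LHS = 81, RHS = 27 → fails
(4, 1): LHS = 16, RHS = 16 → holds
(4, 5): LHS = 400, RHS = 80 → fails
(5, 2): LHS = 100, RHS = 50 → fails
(5, 4): LHS = 400, RHS = 100 → fails
(7, 6): LHS = 1764, RHS = 294 → fails

1 of 6 pairs satisfies the claim.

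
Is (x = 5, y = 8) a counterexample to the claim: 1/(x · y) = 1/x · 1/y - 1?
Yes

Substituting x = 5, y = 8:
LHS = 1/(5 · 8) = 1/40
RHS = 1/5 · 1/8 - 1 = -39/40

Since LHS ≠ RHS, this pair disproves the claim.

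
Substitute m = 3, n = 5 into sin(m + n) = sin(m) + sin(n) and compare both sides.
LHS = sin(3 + 5) = sin(8) ≈ 0.9894
RHS = sin(3) + sin(5) ≈ -0.8178

LHS ≠ RHS (they differ by about 1.807), so the equation does not hold here.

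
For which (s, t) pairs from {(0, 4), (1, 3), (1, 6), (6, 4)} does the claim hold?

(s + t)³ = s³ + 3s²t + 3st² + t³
All pairs

Testing each pair:
(0, 4): LHS = 64, RHS = 64 → holds
(1, 3): LHS = 64, RHS = 64 → holds
(1, 6): LHS = 343, RHS = 343 → holds
(6, 4): LHS = 1000, RHS = 1000 → holds

Every pair satisfies the claim.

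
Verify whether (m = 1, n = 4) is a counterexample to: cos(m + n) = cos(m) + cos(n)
Yes

Substituting m = 1, n = 4:
LHS = cos(1 + 4) = cos(5) ≈ 0.2837
RHS = cos(1) + cos(4) ≈ -0.1133

Since LHS ≠ RHS, this pair disproves the claim.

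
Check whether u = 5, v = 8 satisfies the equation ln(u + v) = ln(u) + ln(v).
Fails

Substituting u = 5, v = 8:

LHS = ln(5 + 8) = ln(13) ≈ 2.565
RHS = ln(5) + ln(8) ≈ 3.689

LHS ≠ RHS, so the equation does not hold at this point.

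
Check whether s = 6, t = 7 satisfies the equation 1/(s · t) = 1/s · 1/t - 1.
Fails

Substituting s = 6, t = 7:

LHS = 1/(6 · 7) = 1/42
RHS = 1/6 · 1/7 - 1 = -41/42

LHS ≠ RHS, so the equation does not hold at this point.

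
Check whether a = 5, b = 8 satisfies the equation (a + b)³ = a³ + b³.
Fails

Substituting a = 5, b = 8:

LHS = (5 + 8)³ = 2197
RHS = 5³ + 8³ = 637

LHS ≠ RHS, so the equation does not hold at this point.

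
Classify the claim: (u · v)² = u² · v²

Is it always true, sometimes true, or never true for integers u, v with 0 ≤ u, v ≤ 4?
Always true

The identity holds for every pair in the range. For instance at (u, v) = (2, 3): both sides equal 36.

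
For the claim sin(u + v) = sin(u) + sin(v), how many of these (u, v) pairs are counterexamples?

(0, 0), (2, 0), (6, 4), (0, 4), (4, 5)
Testing each pair:
(0, 0): LHS = 0, RHS = 0 → satisfies claim
(2, 0): LHS = sin(2) ≈ 0.9093, RHS = sin(2) ≈ 0.9093 → satisfies claim
(6, 4): LHS = sin(10) ≈ -0.544, RHS = sin(4) + sin(6) ≈ -1.036 → counterexample
(0, 4): LHS = sin(4) ≈ -0.7568, RHS = sin(4) ≈ -0.7568 → satisfies claim
(4, 5): LHS = sin(9) ≈ 0.4121, RHS = sin(5) + sin(4) ≈ -1.716 → counterexample

That makes 2 counterexamples.

Answer: 2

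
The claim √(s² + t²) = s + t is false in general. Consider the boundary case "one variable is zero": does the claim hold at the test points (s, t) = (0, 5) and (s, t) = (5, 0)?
Yes, holds at both test points

At (0, 5): LHS = 5, RHS = 5 → equal
At (5, 0): LHS = 5, RHS = 5 → equal

So the claim does hold at both of these boundary points, even though it is not an identity.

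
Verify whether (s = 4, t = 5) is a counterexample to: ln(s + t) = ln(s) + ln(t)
Substituting s = 4, t = 5:
LHS = ln(4 + 5) = ln(9) ≈ 2.197
RHS = ln(4) + ln(5) ≈ 2.996

Since LHS ≠ RHS, this pair disproves the claim.

Answer: Yes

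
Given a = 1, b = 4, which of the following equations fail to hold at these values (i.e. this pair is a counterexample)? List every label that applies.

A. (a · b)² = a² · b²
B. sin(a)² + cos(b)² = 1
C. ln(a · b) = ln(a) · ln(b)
B, C

Evaluating each claim at the given values:
A. LHS = 16, RHS = 16 → holds here (LHS = RHS)
B. LHS = cos(4)² + sin(1)² ≈ 1.135, RHS = 1 → fails here (LHS ≠ RHS)
C. LHS = ln(4) ≈ 1.386, RHS = 0 → fails here (LHS ≠ RHS)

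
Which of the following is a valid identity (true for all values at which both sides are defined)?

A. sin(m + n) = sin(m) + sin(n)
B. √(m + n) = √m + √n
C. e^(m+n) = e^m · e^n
A: fails at (3, 3) — LHS = sin(6) ≈ -0.2794, RHS = 2·sin(3) ≈ 0.2822.
B: fails at (3, 4) — LHS = √(7) ≈ 2.646, RHS = √(3) + 2 ≈ 3.732.
C: holds — e.g. at (3, 4), both sides equal e^7 ≈ 1097.

Answer: C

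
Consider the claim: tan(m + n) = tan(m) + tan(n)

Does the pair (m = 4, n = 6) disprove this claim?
Substituting m = 4, n = 6:
LHS = tan(4 + 6) = tan(10) ≈ 0.6484
RHS = tan(4) + tan(6) ≈ 0.8668

Since LHS ≠ RHS, this pair disproves the claim.

Answer: Yes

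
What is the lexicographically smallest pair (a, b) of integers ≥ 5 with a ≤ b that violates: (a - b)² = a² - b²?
(a, b) = (5, 6)

At (5, 5): both sides equal 0, so it holds there.

Substituting (5, 6) into the claim:
LHS = (5 - 6)² = 1
RHS = 5² - 6² = -11

Since LHS ≠ RHS, this pair disproves the claim, and no lexicographically smaller pair (a ≤ b, integers ≥ 5) does.

For instance (9, 11) is also a counterexample (LHS = 4, RHS = -40), but it's lexicographically larger.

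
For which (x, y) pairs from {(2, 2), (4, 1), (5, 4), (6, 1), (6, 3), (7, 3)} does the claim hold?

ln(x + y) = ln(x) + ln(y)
Testing each pair:
(2, 2): LHS = ln(4) ≈ 1.386, RHS = 2·ln(2) ≈ 1.386 → holds
(4, 1): LHS = ln(5) ≈ 1.609, RHS = ln(4) ≈ 1.386 → fails
(5, 4): LHS = ln(9) ≈ 2.197, RHS = ln(4) + ln(5) ≈ 2.996 → fails
(6, 1): LHS = ln(7) ≈ 1.946, RHS = ln(6) ≈ 1.792 → fails
(6, 3): LHS = ln(9) ≈ 2.197, RHS = ln(3) + ln(6) ≈ 2.89 → fails
(7, 3): LHS = ln(10) ≈ 2.303, RHS = ln(3) + ln(7) ≈ 3.045 → fails

1 of 6 pairs satisfies the claim.

Answer: (2, 2)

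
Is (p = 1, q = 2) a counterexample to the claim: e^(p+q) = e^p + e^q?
Yes

Substituting p = 1, q = 2:
LHS = e^(1+2) = e^3 ≈ 20.09
RHS = e^1 + e^2 = e + e^2 ≈ 10.11

Since LHS ≠ RHS, this pair disproves the claim.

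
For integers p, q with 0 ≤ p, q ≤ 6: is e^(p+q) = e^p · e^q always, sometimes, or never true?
The identity holds for every pair in the range. For instance at (p, q) = (2, 6): both sides equal e^8 ≈ 2981.

Answer: Always true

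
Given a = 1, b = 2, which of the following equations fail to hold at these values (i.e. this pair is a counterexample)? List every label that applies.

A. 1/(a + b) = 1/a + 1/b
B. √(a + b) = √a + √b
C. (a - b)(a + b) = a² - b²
Evaluating each claim at the given values:
A. LHS = 1/3, RHS = 3/2 → fails here (LHS ≠ RHS)
B. LHS = √(3) ≈ 1.732, RHS = 1 + √(2) ≈ 2.414 → fails here (LHS ≠ RHS)
C. LHS = -3, RHS = -3 → holds here (LHS = RHS)

Answer: A, B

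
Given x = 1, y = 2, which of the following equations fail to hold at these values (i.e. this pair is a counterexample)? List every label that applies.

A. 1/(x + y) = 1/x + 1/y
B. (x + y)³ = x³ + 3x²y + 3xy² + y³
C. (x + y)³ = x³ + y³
A, C

Evaluating each claim at the given values:
A. LHS = 1/3, RHS = 3/2 → fails here (LHS ≠ RHS)
B. LHS = 27, RHS = 27 → holds here (LHS = RHS)
C. LHS = 27, RHS = 9 → fails here (LHS ≠ RHS)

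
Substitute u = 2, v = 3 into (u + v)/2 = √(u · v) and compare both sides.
LHS = (2 + 3)/2 = 5/2
RHS = √(2 · 3) = √(6) ≈ 2.449

LHS ≠ RHS (they differ by about 0.05051), so the equation does not hold here.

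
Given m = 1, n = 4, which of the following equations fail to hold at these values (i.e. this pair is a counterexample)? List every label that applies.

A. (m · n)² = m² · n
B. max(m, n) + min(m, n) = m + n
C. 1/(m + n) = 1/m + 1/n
Evaluating each claim at the given values:
A. LHS = 16, RHS = 4 → fails here (LHS ≠ RHS)
B. LHS = 5, RHS = 5 → holds here (LHS = RHS)
C. LHS = 1/5, RHS = 5/4 → fails here (LHS ≠ RHS)

Answer: A, C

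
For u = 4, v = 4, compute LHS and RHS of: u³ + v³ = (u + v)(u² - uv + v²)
LHS = 4³ + 4³ = 128
RHS = (4 + 4)(4² - 4·4 + 4²) = 128

LHS = RHS: the two sides agree.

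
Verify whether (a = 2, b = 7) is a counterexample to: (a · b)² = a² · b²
No

Substituting a = 2, b = 7:
LHS = (2 · 7)² = 196
RHS = 2² · 7² = 196

The sides agree, so this pair does not disprove the claim.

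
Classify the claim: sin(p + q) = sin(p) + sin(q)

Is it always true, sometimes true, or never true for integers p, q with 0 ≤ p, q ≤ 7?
It holds at (p, q) = (2, 0) (both sides equal sin(2) ≈ 0.9093), but fails at (p, q) = (5, 6) (LHS = sin(11) ≈ -1, RHS = sin(5) + sin(6) ≈ -1.238).

Answer: Sometimes true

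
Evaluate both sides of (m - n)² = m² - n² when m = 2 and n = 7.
LHS = (2 - 7)² = 25
RHS = 2² - 7² = -45

LHS ≠ RHS, so the equation does not hold here.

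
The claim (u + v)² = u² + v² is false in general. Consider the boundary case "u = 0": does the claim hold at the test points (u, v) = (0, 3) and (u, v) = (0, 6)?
At (0, 3): LHS = 9, RHS = 9 → equal
At (0, 6): LHS = 36, RHS = 36 → equal

So the claim does hold at both of these boundary points, even though it is not an identity.

Answer: Yes, holds at both test points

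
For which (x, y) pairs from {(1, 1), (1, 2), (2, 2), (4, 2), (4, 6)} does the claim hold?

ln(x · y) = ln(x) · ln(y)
Testing each pair:
(1, 1): LHS = 0, RHS = 0 → holds
(1, 2): LHS = ln(2) ≈ 0.6931, RHS = 0 → fails
(2, 2): LHS = ln(4) ≈ 1.386, RHS = ln(2)² ≈ 0.4805 → fails
(4, 2): LHS = ln(8) ≈ 2.079, RHS = ln(2)·ln(4) ≈ 0.9609 → fails
(4, 6): LHS = ln(24) ≈ 3.178, RHS = ln(4)·ln(6) ≈ 2.484 → fails

1 of 5 pairs satisfies the claim.

Answer: (1, 1)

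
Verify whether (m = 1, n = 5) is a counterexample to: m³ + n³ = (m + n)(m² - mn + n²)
No

Substituting m = 1, n = 5:
LHS = 1³ + 5³ = 126
RHS = (1 + 5)(1² - 1·5 + 5²) = 126

The sides agree, so this pair does not disprove the claim.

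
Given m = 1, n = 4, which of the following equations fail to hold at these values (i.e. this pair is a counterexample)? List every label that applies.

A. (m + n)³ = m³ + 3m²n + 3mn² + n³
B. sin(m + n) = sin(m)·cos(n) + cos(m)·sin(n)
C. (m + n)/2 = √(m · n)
Evaluating each claim at the given values:
A. LHS = 125, RHS = 125 → holds here (LHS = RHS)
B. LHS = sin(5) ≈ -0.9589, RHS = sin(1)·cos(4) + sin(4)·cos(1) ≈ -0.9589 → holds here (LHS = RHS)
C. LHS = 5/2, RHS = 2 → fails here (LHS ≠ RHS)

Answer: C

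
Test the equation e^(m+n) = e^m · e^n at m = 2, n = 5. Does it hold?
Substituting m = 2, n = 5:

LHS = e^(2+5) = e^7 ≈ 1097
RHS = e^2 · e^5 = e^7 ≈ 1097

LHS = RHS, so the equation holds at this point.

Answer: Holds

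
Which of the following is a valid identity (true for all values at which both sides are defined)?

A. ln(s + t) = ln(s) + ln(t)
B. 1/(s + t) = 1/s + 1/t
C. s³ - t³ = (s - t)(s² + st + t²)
A: fails at (1, 2) — LHS = ln(3) ≈ 1.099, RHS = ln(2) ≈ 0.6931.
B: fails at (1, 2) — LHS = 1/3, RHS = 3/2.
C: holds — e.g. at (1, 5), both sides equal -124.

Answer: C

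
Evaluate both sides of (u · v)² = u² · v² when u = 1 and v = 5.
LHS = (1 · 5)² = 25
RHS = 1² · 5² = 25

LHS = RHS: the two sides agree.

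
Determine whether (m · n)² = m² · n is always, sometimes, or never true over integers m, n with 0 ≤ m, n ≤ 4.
It holds at (m, n) = (0, 0) (both sides equal 0), but fails at (m, n) = (2, 4) (LHS = 64, RHS = 16).

Answer: Sometimes true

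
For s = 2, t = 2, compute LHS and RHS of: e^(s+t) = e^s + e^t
LHS = e^(2+2) = e^4 ≈ 54.6
RHS = e^2 + e^2 = 2·e^2 ≈ 14.78

LHS ≠ RHS (they differ by about 39.82), so the equation does not hold here.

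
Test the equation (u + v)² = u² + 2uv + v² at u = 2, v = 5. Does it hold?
Substituting u = 2, v = 5:

LHS = (2 + 5)² = 49
RHS = 2² + 2·2·5 + 5² = 49

LHS = RHS, so the equation holds at this point.

Answer: Holds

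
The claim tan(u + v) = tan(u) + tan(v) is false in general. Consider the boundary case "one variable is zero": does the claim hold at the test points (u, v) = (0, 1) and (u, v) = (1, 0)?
At (0, 1): LHS = tan(1) ≈ 1.557, RHS = tan(1) ≈ 1.557 → equal
At (1, 0): LHS = tan(1) ≈ 1.557, RHS = tan(1) ≈ 1.557 → equal

So the claim does hold at both of these boundary points, even though it is not an identity.

Answer: Yes, holds at both test points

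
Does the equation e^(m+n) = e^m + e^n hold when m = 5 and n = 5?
Fails

Substituting m = 5, n = 5:

LHS = e^(5+5) = e^10 ≈ 22026.5
RHS = e^5 + e^5 = 2·e^5 ≈ 296.8

LHS ≠ RHS, so the equation does not hold at this point.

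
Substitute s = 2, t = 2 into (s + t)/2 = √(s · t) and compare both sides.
LHS = (2 + 2)/2 = 2
RHS = √(2 · 2) = 2

LHS = RHS: the two sides agree.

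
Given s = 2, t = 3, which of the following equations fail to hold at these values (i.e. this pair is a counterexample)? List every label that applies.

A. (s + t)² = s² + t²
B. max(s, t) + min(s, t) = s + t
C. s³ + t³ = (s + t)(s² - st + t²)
Evaluating each claim at the given values:
A. LHS = 25, RHS = 13 → fails here (LHS ≠ RHS)
B. LHS = 5, RHS = 5 → holds here (LHS = RHS)
C. LHS = 35, RHS = 35 → holds here (LHS = RHS)

Answer: A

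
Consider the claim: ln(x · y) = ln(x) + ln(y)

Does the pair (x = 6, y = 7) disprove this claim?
No

Substituting x = 6, y = 7:
LHS = ln(6 · 7) = ln(42) ≈ 3.738
RHS = ln(6) + ln(7) ≈ 3.738

The sides agree, so this pair does not disprove the claim.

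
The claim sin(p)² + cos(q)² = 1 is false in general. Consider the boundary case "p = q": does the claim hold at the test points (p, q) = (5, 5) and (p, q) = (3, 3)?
At (5, 5): LHS = cos(5)² + sin(5)² = 1, RHS = 1 → equal
At (3, 3): LHS = sin(3)² + cos(3)² = 1, RHS = 1 → equal

So the claim does hold at both of these boundary points, even though it is not an identity.

Answer: Yes, holds at both test points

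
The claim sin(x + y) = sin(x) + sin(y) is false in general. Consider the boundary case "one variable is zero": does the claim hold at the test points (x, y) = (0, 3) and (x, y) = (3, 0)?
Yes, holds at both test points

At (0, 3): LHS = sin(3) ≈ 0.1411, RHS = sin(3) ≈ 0.1411 → equal
At (3, 0): LHS = sin(3) ≈ 0.1411, RHS = sin(3) ≈ 0.1411 → equal

So the claim does hold at both of these boundary points, even though it is not an identity.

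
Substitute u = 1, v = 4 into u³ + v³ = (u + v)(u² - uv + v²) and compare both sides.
LHS = 1³ + 4³ = 65
RHS = (1 + 4)(1² - 1·4 + 4²) = 65

LHS = RHS: the two sides agree.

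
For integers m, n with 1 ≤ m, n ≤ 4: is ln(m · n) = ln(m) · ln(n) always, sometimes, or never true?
It holds at (m, n) = (1, 1) (both sides equal 0), but fails at (m, n) = (3, 3) (LHS = ln(9) ≈ 2.197, RHS = ln(3)² ≈ 1.207).

Answer: Sometimes true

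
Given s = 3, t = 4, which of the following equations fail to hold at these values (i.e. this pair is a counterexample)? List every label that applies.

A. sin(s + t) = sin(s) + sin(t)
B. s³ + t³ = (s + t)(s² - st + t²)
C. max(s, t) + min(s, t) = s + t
Evaluating each claim at the given values:
A. LHS = sin(7) ≈ 0.657, RHS = sin(4) + sin(3) ≈ -0.6157 → fails here (LHS ≠ RHS)
B. LHS = 91, RHS = 91 → holds here (LHS = RHS)
C. LHS = 7, RHS = 7 → holds here (LHS = RHS)

Answer: A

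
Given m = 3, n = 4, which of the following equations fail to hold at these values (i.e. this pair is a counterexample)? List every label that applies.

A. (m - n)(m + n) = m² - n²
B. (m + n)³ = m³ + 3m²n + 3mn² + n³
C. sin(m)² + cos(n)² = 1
C

Evaluating each claim at the given values:
A. LHS = -7, RHS = -7 → holds here (LHS = RHS)
B. LHS = 343, RHS = 343 → holds here (LHS = RHS)
C. LHS = sin(3)² + cos(4)² ≈ 0.4472, RHS = 1 → fails here (LHS ≠ RHS)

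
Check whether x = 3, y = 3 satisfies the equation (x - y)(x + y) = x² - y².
Substituting x = 3, y = 3:

LHS = (3 - 3)(3 + 3) = 0
RHS = 3² - 3² = 0

LHS = RHS, so the equation holds at this point.

Answer: Holds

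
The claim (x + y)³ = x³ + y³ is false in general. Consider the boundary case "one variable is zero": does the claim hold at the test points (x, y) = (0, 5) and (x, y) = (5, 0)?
At (0, 5): LHS = 125, RHS = 125 → equal
At (5, 0): LHS = 125, RHS = 125 → equal

So the claim does hold at both of these boundary points, even though it is not an identity.

Answer: Yes, holds at both test points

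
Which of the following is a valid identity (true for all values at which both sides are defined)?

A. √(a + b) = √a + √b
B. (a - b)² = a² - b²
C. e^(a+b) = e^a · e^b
A: fails at (1, 5) — LHS = √(6) ≈ 2.449, RHS = 1 + √(5) ≈ 3.236.
B: fails at (1, 4) — LHS = 9, RHS = -15.
C: holds — e.g. at (2, 7), both sides equal e^9 ≈ 8103.

Answer: C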